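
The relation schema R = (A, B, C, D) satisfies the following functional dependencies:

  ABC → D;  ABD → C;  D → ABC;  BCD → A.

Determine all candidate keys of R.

{D}⁺: D→ABC adds A, B, C → {A, B, C, D}.
{A, B, C}⁺: ABC→D adds D → {A, B, C, D}.
Any other superkey contains one of these as a subset, so there are no further candidate keys.

{D}; {A, B, C}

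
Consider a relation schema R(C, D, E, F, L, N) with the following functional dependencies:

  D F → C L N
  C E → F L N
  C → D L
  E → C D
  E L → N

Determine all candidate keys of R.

Attribute E never appears on the right-hand side of any dependency, so E must belong to every candidate key.
{E}⁺ = {C, D, E, F, L, N}, which is all of the schema, so {E} is the only candidate key.

{E}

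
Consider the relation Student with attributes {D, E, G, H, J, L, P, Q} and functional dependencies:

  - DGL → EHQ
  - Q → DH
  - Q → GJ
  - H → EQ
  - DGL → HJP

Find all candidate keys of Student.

{H, L}⁺: H→EQ adds E, Q; Q→DH adds D; Q→GJ adds G, J; DGL→HJP adds P → {D, E, G, H, J, L, P, Q}. Minimal: {L}⁺ = {L}; {H}⁺ = {D, E, G, H, J, Q} — none reach the full schema.
{L, Q}⁺: Q→DH adds D, H; Q→GJ adds G, J; H→EQ adds E; DGL→HJP adds P → {D, E, G, H, J, L, P, Q}. Minimal: {Q}⁺ = {D, E, G, H, J, Q}; {L}⁺ = {L} — none reach the full schema.
{D, G, L}⁺: DGL→EHQ adds E, H, Q; Q→GJ adds J; DGL→HJP adds P → {D, E, G, H, J, L, P, Q}. Minimal: {G, L}⁺ = {G, L}; {D, L}⁺ = {D, L}; {D, G}⁺ = {D, G} — none reach the full schema.
Any other superkey contains one of these as a subset, so there are no further candidate keys.

{H, L}; {L, Q}; {D, G, L}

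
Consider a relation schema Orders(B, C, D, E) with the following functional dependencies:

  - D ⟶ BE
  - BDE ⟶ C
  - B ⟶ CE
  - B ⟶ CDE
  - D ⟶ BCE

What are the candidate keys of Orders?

{B}⁺: B→CE adds C, E; B→CDE adds D → {B, C, D, E}.
{D}⁺: D→BE adds B, E; BDE→C adds C → {B, C, D, E}.
Any other superkey contains one of these as a subset, so there are no further candidate keys.

B, D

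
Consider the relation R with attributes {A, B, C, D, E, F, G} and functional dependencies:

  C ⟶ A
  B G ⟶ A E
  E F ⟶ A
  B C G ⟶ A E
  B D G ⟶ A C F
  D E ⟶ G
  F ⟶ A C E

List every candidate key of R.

BDE; BDF; BDG

Attributes B, D never appear on any right-hand side, so every candidate key must contain {B, D}.
{B, D}⁺ = {B, D}, which is not all of the schema, so we must add further attributes.
{B, D, E}⁺: DE→G adds G; BG→AE adds A; BDG→ACF adds C, F → {A, B, C, D, E, F, G}. Minimal: {D, E}⁺ = {D, E, G}; {B, E}⁺ = {B, E}; {B, D}⁺ = {B, D} — none reach the full schema.
{B, D, F}⁺: F→ACE adds A, C, E; DE→G adds G → {A, B, C, D, E, F, G}. Minimal: {D, F}⁺ = {A, C, D, E, F, G}; {B, F}⁺ = {A, B, C, E, F}; {B, D}⁺ = {B, D} — none reach the full schema.
{B, D, G}⁺: BG→AE adds A, E; BDG→ACF adds C, F → {A, B, C, D, E, F, G}. Minimal: {D, G}⁺ = {D, G}; {B, G}⁺ = {A, B, E, G}; {B, D}⁺ = {B, D} — none reach the full schema.
Any other superkey contains one of these as a subset, so there are no further candidate keys.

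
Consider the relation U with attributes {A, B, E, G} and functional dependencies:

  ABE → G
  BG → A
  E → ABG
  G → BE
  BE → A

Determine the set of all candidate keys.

E; G

{E}⁺: E→ABG adds A, B, G → {A, B, E, G}.
{G}⁺: G→BE adds B, E; BE→A adds A → {A, B, E, G}.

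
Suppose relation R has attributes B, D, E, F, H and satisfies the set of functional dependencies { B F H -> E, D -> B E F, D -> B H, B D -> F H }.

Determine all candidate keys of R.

Attribute D never appears on the right-hand side of any dependency, so D must belong to every candidate key.
{D}⁺ = {B, D, E, F, H}, which is all of the schema, so {D} is the only candidate key.

{D}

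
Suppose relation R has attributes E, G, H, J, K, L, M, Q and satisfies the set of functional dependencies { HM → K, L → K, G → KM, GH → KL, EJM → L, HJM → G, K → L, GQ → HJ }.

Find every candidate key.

(E, G, Q), (E, H, J, M, Q)

Attributes E, Q never appear on any right-hand side, so every candidate key must contain {E, Q}.
{E, Q}⁺ = {E, Q}, which is not all of the schema, so we must add further attributes.
{E, G, Q}⁺: G→KM adds K, M; K→L adds L; GQ→HJ adds H, J → {E, G, H, J, K, L, M, Q}. Minimal: {G, Q}⁺ = {G, H, J, K, L, M, Q}; {E, Q}⁺ = {E, Q}; {E, G}⁺ = {E, G, K, L, M} — none reach the full schema.
{E, H, J, M, Q}⁺: HM→K adds K; EJM→L adds L; HJM→G adds G → {E, G, H, J, K, L, M, Q}. Minimal: {H, J, M, Q}⁺ = {G, H, J, K, L, M, Q}; {E, J, M, Q}⁺ = {E, J, K, L, M, Q}; {E, H, M, Q}⁺ = {E, H, K, L, M, Q}; … — none reach the full schema.
Any other superkey contains one of these as a subset, so there are no further candidate keys.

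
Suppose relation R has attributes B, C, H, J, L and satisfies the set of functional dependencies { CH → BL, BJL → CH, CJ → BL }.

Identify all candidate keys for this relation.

Attribute J never appears on the right-hand side of any dependency, so J must belong to every candidate key.
{J}⁺ = {J}, which is not all of the schema, so we must add further attributes.
{C, J}⁺: CJ→BL adds B, L; BJL→CH adds H → {B, C, H, J, L}. Minimal: {J}⁺ = {J}; {C}⁺ = {C} — none reach the full schema.
{B, J, L}⁺: BJL→CH adds C, H → {B, C, H, J, L}. Minimal: {J, L}⁺ = {J, L}; {B, L}⁺ = {B, L}; {B, J}⁺ = {B, J} — none reach the full schema.

{C, J}; {B, J, L}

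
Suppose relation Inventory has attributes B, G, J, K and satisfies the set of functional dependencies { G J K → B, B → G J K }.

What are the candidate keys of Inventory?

B, GJK

{B}⁺: B→GJK adds G, J, K → {B, G, J, K}.
{G, J, K}⁺: GJK→B adds B → {B, G, J, K}. Minimal: {J, K}⁺ = {J, K}; {G, K}⁺ = {G, K}; {G, J}⁺ = {G, J} — none reach the full schema.
Any other superkey contains one of these as a subset, so there are no further candidate keys.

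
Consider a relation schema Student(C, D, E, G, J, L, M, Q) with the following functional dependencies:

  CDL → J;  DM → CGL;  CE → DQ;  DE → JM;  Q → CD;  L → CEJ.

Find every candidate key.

{L}⁺: L→CEJ adds C, E, J; CE→DQ adds D, Q; DE→JM adds M; DM→CGL adds G → {C, D, E, G, J, L, M, Q}.
{C, E}⁺: CE→DQ adds D, Q; DE→JM adds J, M; DM→CGL adds G, L → {C, D, E, G, J, L, M, Q}. Minimal: {E}⁺ = {E}; {C}⁺ = {C} — none reach the full schema.
{D, E}⁺: DE→JM adds J, M; DM→CGL adds C, G, L; CE→DQ adds Q → {C, D, E, G, J, L, M, Q}. Minimal: {E}⁺ = {E}; {D}⁺ = {D} — none reach the full schema.
{D, M}⁺: DM→CGL adds C, G, L; L→CEJ adds E, J; CE→DQ adds Q → {C, D, E, G, J, L, M, Q}. Minimal: {M}⁺ = {M}; {D}⁺ = {D} — none reach the full schema.
{E, Q}⁺: Q→CD adds C, D; DE→JM adds J, M; DM→CGL adds G, L → {C, D, E, G, J, L, M, Q}. Minimal: {Q}⁺ = {C, D, Q}; {E}⁺ = {E} — none reach the full schema.
{M, Q}⁺: Q→CD adds C, D; DM→CGL adds G, L; L→CEJ adds E, J → {C, D, E, G, J, L, M, Q}. Minimal: {Q}⁺ = {C, D, Q}; {M}⁺ = {M} — none reach the full schema.
Any other superkey contains one of these as a subset, so there are no further candidate keys.

{L}, {C, E}, {D, E}, {D, M}, {E, Q}, {M, Q}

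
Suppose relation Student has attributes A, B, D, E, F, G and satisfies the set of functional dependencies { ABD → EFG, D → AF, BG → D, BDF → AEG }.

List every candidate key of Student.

{B, D}; {B, G}

Attribute B never appears on the right-hand side of any dependency, so B must belong to every candidate key.
{B}⁺ = {B}, which is not all of the schema, so we must add further attributes.
{B, D}⁺: D→AF adds A, F; BDF→AEG adds E, G → {A, B, D, E, F, G}. Minimal: {D}⁺ = {A, D, F}; {B}⁺ = {B} — none reach the full schema.
{B, G}⁺: BG→D adds D; D→AF adds A, F; BDF→AEG adds E → {A, B, D, E, F, G}. Minimal: {G}⁺ = {G}; {B}⁺ = {B} — none reach the full schema.
Any other superkey contains one of these as a subset, so there are no further candidate keys.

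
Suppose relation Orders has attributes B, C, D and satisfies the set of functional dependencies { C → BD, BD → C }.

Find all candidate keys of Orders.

{C}, {B, D}

{C}⁺: C→BD adds B, D → {B, C, D}.
{B, D}⁺: BD→C adds C → {B, C, D}. Minimal: {D}⁺ = {D}; {B}⁺ = {B} — none reach the full schema.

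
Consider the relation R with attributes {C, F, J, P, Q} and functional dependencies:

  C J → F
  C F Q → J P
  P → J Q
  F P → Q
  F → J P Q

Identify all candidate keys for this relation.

Attribute C never appears on the right-hand side of any dependency, so C must belong to every candidate key.
{C}⁺ = {C}, which is not all of the schema, so we must add further attributes.
{C, F}⁺: F→JPQ adds J, P, Q → {C, F, J, P, Q}. Minimal: {F}⁺ = {F, J, P, Q}; {C}⁺ = {C} — none reach the full schema.
{C, J}⁺: CJ→F adds F; F→JPQ adds P, Q → {C, F, J, P, Q}. Minimal: {J}⁺ = {J}; {C}⁺ = {C} — none reach the full schema.
{C, P}⁺: P→JQ adds J, Q; CJ→F adds F → {C, F, J, P, Q}. Minimal: {P}⁺ = {J, P, Q}; {C}⁺ = {C} — none reach the full schema.
Any other superkey contains one of these as a subset, so there are no further candidate keys.

CF; CJ; CP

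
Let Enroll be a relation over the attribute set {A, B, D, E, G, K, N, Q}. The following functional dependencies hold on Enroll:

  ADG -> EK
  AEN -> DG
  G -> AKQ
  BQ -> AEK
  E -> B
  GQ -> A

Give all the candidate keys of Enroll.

Attribute N never appears on the right-hand side of any dependency, so N must belong to every candidate key.
{N}⁺ = {N}, which is not all of the schema, so we must add further attributes.
{A, E, N}⁺: AEN→DG adds D, G; G→AKQ adds K, Q; E→B adds B → {A, B, D, E, G, K, N, Q}. Minimal: {E, N}⁺ = {B, E, N}; {A, N}⁺ = {A, N}; {A, E}⁺ = {A, B, E} — none reach the full schema.
{B, G, N}⁺: G→AKQ adds A, K, Q; BQ→AEK adds E; AEN→DG adds D → {A, B, D, E, G, K, N, Q}. Minimal: {G, N}⁺ = {A, G, K, N, Q}; {B, N}⁺ = {B, N}; {B, G}⁺ = {A, B, E, G, K, Q} — none reach the full schema.
{B, N, Q}⁺: BQ→AEK adds A, E, K; AEN→DG adds D, G → {A, B, D, E, G, K, N, Q}. Minimal: {N, Q}⁺ = {N, Q}; {B, Q}⁺ = {A, B, E, K, Q}; {B, N}⁺ = {B, N} — none reach the full schema.
{D, G, N}⁺: G→AKQ adds A, K, Q; ADG→EK adds E; E→B adds B → {A, B, D, E, G, K, N, Q}. Minimal: {G, N}⁺ = {A, G, K, N, Q}; {D, N}⁺ = {D, N}; {D, G}⁺ = {A, B, D, E, G, K, Q} — none reach the full schema.
{E, G, N}⁺: G→AKQ adds A, K, Q; E→B adds B; AEN→DG adds D → {A, B, D, E, G, K, N, Q}. Minimal: {G, N}⁺ = {A, G, K, N, Q}; {E, N}⁺ = {B, E, N}; {E, G}⁺ = {A, B, E, G, K, Q} — none reach the full schema.
{E, N, Q}⁺: E→B adds B; BQ→AEK adds A, K; AEN→DG adds D, G → {A, B, D, E, G, K, N, Q}. Minimal: {N, Q}⁺ = {N, Q}; {E, Q}⁺ = {A, B, E, K, Q}; {E, N}⁺ = {B, E, N} — none reach the full schema.
Any other superkey contains one of these as a subset, so there are no further candidate keys.

{A, E, N}, {B, G, N}, {B, N, Q}, {D, G, N}, {E, G, N}, {E, N, Q}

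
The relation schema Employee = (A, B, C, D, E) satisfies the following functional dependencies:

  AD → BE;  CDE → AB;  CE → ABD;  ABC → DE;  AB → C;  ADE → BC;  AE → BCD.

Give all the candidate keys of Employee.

{A, B}, {A, D}, {A, E}, {C, E}

{A, B}⁺: AB→C adds C; ABC→DE adds D, E → {A, B, C, D, E}. Minimal: {B}⁺ = {B}; {A}⁺ = {A} — none reach the full schema.
{A, D}⁺: AD→BE adds B, E; AB→C adds C → {A, B, C, D, E}. Minimal: {D}⁺ = {D}; {A}⁺ = {A} — none reach the full schema.
{A, E}⁺: AE→BCD adds B, C, D → {A, B, C, D, E}. Minimal: {E}⁺ = {E}; {A}⁺ = {A} — none reach the full schema.
{C, E}⁺: CE→ABD adds A, B, D → {A, B, C, D, E}. Minimal: {E}⁺ = {E}; {C}⁺ = {C} — none reach the full schema.
Any other superkey contains one of these as a subset, so there are no further candidate keys.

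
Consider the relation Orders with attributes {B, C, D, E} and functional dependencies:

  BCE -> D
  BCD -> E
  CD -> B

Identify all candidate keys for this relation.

Attribute C never appears on the right-hand side of any dependency, so C must belong to every candidate key.
{C}⁺ = {C}, which is not all of the schema, so we must add further attributes.
{C, D}⁺: CD→B adds B; BCD→E adds E → {B, C, D, E}. Minimal: {D}⁺ = {D}; {C}⁺ = {C} — none reach the full schema.
{B, C, E}⁺: BCE→D adds D → {B, C, D, E}. Minimal: {C, E}⁺ = {C, E}; {B, E}⁺ = {B, E}; {B, C}⁺ = {B, C} — none reach the full schema.
Any other superkey contains one of these as a subset, so there are no further candidate keys.

{C, D}, {B, C, E}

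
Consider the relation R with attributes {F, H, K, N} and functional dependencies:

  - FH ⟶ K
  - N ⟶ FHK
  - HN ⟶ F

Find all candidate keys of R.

Attribute N never appears on the right-hand side of any dependency, so N must belong to every candidate key.
{N}⁺ = {F, H, K, N}, which is all of the schema, so {N} is the only candidate key.

N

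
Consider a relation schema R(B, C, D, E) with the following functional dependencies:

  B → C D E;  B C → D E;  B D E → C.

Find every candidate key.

Attribute B never appears on the right-hand side of any dependency, so B must belong to every candidate key.
{B}⁺ = {B, C, D, E}, which is all of the schema, so {B} is the only candidate key.

B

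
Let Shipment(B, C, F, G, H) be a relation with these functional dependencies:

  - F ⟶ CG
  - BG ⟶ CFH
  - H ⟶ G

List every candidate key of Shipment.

BF; BG; BH

Attribute B never appears on the right-hand side of any dependency, so B must belong to every candidate key.
{B}⁺ = {B}, which is not all of the schema, so we must add further attributes.
{B, F}⁺: F→CG adds C, G; BG→CFH adds H → {B, C, F, G, H}.
{B, G}⁺: BG→CFH adds C, F, H → {B, C, F, G, H}.
{B, H}⁺: H→G adds G; BG→CFH adds C, F → {B, C, F, G, H}.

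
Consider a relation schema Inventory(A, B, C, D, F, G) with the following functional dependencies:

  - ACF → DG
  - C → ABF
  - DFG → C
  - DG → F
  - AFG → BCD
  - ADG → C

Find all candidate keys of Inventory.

{C}, {D, G}, {A, F, G}

{C}⁺: C→ABF adds A, B, F; ACF→DG adds D, G → {A, B, C, D, F, G}.
{D, G}⁺: DG→F adds F; DFG→C adds C; C→ABF adds A, B → {A, B, C, D, F, G}.
{A, F, G}⁺: AFG→BCD adds B, C, D → {A, B, C, D, F, G}.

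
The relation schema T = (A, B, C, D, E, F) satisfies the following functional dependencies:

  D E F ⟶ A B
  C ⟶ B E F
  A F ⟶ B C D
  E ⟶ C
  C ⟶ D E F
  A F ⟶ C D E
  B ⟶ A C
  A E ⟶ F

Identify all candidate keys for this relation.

B, C, E, AF

{B}⁺: B→AC adds A, C; C→BEF adds E, F; AF→BCD adds D → {A, B, C, D, E, F}.
{C}⁺: C→BEF adds B, E, F; C→DEF adds D; B→AC adds A → {A, B, C, D, E, F}.
{E}⁺: E→C adds C; C→DEF adds D, F; DEF→AB adds A, B → {A, B, C, D, E, F}.
{A, F}⁺: AF→BCD adds B, C, D; C→DEF adds E → {A, B, C, D, E, F}. Minimal: {F}⁺ = {F}; {A}⁺ = {A} — none reach the full schema.
Any other superkey contains one of these as a subset, so there are no further candidate keys.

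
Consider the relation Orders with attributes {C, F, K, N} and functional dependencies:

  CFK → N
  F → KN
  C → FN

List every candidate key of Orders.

Attribute C never appears on the right-hand side of any dependency, so C must belong to every candidate key.
{C}⁺ = {C, F, K, N}, which is all of the schema, so {C} is the only candidate key.

(C)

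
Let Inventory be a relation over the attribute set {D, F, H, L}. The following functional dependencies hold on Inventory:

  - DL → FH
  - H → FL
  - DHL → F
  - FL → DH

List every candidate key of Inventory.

(H); (D, L); (F, L)

{H}⁺: H→FL adds F, L; FL→DH adds D → {D, F, H, L}.
{D, L}⁺: DL→FH adds F, H → {D, F, H, L}.
{F, L}⁺: FL→DH adds D, H → {D, F, H, L}.
Any other superkey contains one of these as a subset, so there are no further candidate keys.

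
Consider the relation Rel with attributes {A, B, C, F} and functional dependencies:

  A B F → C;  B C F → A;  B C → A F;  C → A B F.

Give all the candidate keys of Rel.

{C}⁺: C→ABF adds A, B, F → {A, B, C, F}.
{A, B, F}⁺: ABF→C adds C → {A, B, C, F}. Minimal: {B, F}⁺ = {B, F}; {A, F}⁺ = {A, F}; {A, B}⁺ = {A, B} — none reach the full schema.
Any other superkey contains one of these as a subset, so there are no further candidate keys.

C, ABF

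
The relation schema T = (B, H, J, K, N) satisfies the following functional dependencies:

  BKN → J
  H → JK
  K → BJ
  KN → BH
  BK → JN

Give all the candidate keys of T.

{H}⁺: H→JK adds J, K; K→BJ adds B; BK→JN adds N → {B, H, J, K, N}.
{K}⁺: K→BJ adds B, J; BK→JN adds N; KN→BH adds H → {B, H, J, K, N}.

{H}; {K}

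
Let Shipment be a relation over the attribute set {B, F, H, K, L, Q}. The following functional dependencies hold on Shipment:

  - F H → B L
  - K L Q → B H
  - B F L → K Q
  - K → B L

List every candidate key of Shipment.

{F, H}⁺: FH→BL adds B, L; BFL→KQ adds K, Q → {B, F, H, K, L, Q}. Minimal: {H}⁺ = {H}; {F}⁺ = {F} — none reach the full schema.
{F, K}⁺: K→BL adds B, L; BFL→KQ adds Q; KLQ→BH adds H → {B, F, H, K, L, Q}. Minimal: {K}⁺ = {B, K, L}; {F}⁺ = {F} — none reach the full schema.
{B, F, L}⁺: BFL→KQ adds K, Q; KLQ→BH adds H → {B, F, H, K, L, Q}. Minimal: {F, L}⁺ = {F, L}; {B, L}⁺ = {B, L}; {B, F}⁺ = {B, F} — none reach the full schema.

{F, H}; {F, K}; {B, F, L}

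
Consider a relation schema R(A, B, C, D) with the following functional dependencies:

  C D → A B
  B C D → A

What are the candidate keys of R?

Attributes C, D never appear on any right-hand side, so every candidate key must contain {C, D}.
{C, D}⁺ = {A, B, C, D}, which is all of the schema, so {C, D} is the only candidate key.

CD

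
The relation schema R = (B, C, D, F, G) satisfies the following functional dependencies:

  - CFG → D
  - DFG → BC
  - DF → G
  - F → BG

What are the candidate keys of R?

CF, DF

Attribute F never appears on the right-hand side of any dependency, so F must belong to every candidate key.
{F}⁺ = {B, F, G}, which is not all of the schema, so we must add further attributes.
{C, F}⁺: F→BG adds B, G; CFG→D adds D → {B, C, D, F, G}.
{D, F}⁺: DF→G adds G; F→BG adds B; DFG→BC adds C → {B, C, D, F, G}.
Any other superkey contains one of these as a subset, so there are no further candidate keys.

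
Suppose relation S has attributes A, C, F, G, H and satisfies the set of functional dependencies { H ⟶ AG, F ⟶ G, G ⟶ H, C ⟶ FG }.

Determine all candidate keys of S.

C

Attribute C never appears on the right-hand side of any dependency, so C must belong to every candidate key.
{C}⁺ = {A, C, F, G, H}, which is all of the schema, so {C} is the only candidate key.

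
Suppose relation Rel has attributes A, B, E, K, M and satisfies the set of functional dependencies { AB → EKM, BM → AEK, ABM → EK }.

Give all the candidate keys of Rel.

Attribute B never appears on the right-hand side of any dependency, so B must belong to every candidate key.
{B}⁺ = {B}, which is not all of the schema, so we must add further attributes.
{A, B}⁺: AB→EKM adds E, K, M → {A, B, E, K, M}. Minimal: {B}⁺ = {B}; {A}⁺ = {A} — none reach the full schema.
{B, M}⁺: BM→AEK adds A, E, K → {A, B, E, K, M}. Minimal: {M}⁺ = {M}; {B}⁺ = {B} — none reach the full schema.
Any other superkey contains one of these as a subset, so there are no further candidate keys.

AB, BM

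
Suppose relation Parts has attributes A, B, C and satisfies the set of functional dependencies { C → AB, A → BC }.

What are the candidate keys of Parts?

{A}; {C}

{A}⁺: A→BC adds B, C → {A, B, C}.
{C}⁺: C→AB adds A, B → {A, B, C}.
Any other superkey contains one of these as a subset, so there are no further candidate keys.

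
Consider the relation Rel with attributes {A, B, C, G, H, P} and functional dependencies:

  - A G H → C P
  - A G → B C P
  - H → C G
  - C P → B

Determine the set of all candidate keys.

{A, H}

Attributes A, H never appear on any right-hand side, so every candidate key must contain {A, H}.
{A, H}⁺ = {A, B, C, G, H, P}, which is all of the schema, so {A, H} is the only candidate key.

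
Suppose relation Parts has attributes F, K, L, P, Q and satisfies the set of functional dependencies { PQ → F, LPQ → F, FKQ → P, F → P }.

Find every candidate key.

Attributes K, L, Q never appear on any right-hand side, so every candidate key must contain {K, L, Q}.
{K, L, Q}⁺ = {K, L, Q}, which is not all of the schema, so we must add further attributes.
{F, K, L, Q}⁺: FKQ→P adds P → {F, K, L, P, Q}. Minimal: {K, L, Q}⁺ = {K, L, Q}; {F, L, Q}⁺ = {F, L, P, Q}; {F, K, Q}⁺ = {F, K, P, Q}; … — none reach the full schema.
{K, L, P, Q}⁺: PQ→F adds F → {F, K, L, P, Q}. Minimal: {L, P, Q}⁺ = {F, L, P, Q}; {K, P, Q}⁺ = {F, K, P, Q}; {K, L, Q}⁺ = {K, L, Q}; … — none reach the full schema.

FKLQ, KLPQ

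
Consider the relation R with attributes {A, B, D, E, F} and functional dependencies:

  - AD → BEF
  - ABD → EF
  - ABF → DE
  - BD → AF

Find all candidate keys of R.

AD; BD; ABF

{A, D}⁺: AD→BEF adds B, E, F → {A, B, D, E, F}. Minimal: {D}⁺ = {D}; {A}⁺ = {A} — none reach the full schema.
{B, D}⁺: BD→AF adds A, F; AD→BEF adds E → {A, B, D, E, F}. Minimal: {D}⁺ = {D}; {B}⁺ = {B} — none reach the full schema.
{A, B, F}⁺: ABF→DE adds D, E → {A, B, D, E, F}. Minimal: {B, F}⁺ = {B, F}; {A, F}⁺ = {A, F}; {A, B}⁺ = {A, B} — none reach the full schema.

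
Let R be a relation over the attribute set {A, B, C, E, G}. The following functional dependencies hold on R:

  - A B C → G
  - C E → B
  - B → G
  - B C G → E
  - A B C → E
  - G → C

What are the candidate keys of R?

AB; ACE; AEG

{A, B}⁺: B→G adds G; G→C adds C; BCG→E adds E → {A, B, C, E, G}.
{A, C, E}⁺: CE→B adds B; B→G adds G → {A, B, C, E, G}.
{A, E, G}⁺: G→C adds C; CE→B adds B → {A, B, C, E, G}.
Any other superkey contains one of these as a subset, so there are no further candidate keys.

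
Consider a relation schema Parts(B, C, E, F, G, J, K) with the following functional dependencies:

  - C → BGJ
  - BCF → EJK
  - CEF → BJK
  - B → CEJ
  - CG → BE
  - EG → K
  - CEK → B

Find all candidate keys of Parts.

{B, F}⁺: B→CEJ adds C, E, J; C→BGJ adds G; BCF→EJK adds K → {B, C, E, F, G, J, K}. Minimal: {F}⁺ = {F}; {B}⁺ = {B, C, E, G, J, K} — none reach the full schema.
{C, F}⁺: C→BGJ adds B, G, J; BCF→EJK adds E, K → {B, C, E, F, G, J, K}. Minimal: {F}⁺ = {F}; {C}⁺ = {B, C, E, G, J, K} — none reach the full schema.

{B, F}; {C, F}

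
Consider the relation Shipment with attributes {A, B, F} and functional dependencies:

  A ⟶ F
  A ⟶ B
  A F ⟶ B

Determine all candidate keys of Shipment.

Attribute A never appears on the right-hand side of any dependency, so A must belong to every candidate key.
{A}⁺ = {A, B, F}, which is all of the schema, so {A} is the only candidate key.

A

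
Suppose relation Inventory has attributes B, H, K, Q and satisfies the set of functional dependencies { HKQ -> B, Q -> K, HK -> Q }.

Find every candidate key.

Attribute H never appears on the right-hand side of any dependency, so H must belong to every candidate key.
{H}⁺ = {H}, which is not all of the schema, so we must add further attributes.
{H, K}⁺: HK→Q adds Q; HKQ→B adds B → {B, H, K, Q}. Minimal: {K}⁺ = {K}; {H}⁺ = {H} — none reach the full schema.
{H, Q}⁺: Q→K adds K; HKQ→B adds B → {B, H, K, Q}. Minimal: {Q}⁺ = {K, Q}; {H}⁺ = {H} — none reach the full schema.

{H, K}, {H, Q}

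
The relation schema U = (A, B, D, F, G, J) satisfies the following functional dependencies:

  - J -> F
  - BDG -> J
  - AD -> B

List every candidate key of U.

Attributes A, D, G never appear on any right-hand side, so every candidate key must contain {A, D, G}.
{A, D, G}⁺ = {A, B, D, F, G, J}, which is all of the schema, so {A, D, G} is the only candidate key.

{A, D, G}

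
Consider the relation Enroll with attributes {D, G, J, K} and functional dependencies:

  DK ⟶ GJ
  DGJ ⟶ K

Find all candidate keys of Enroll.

(D, K); (D, G, J)

Attribute D never appears on the right-hand side of any dependency, so D must belong to every candidate key.
{D}⁺ = {D}, which is not all of the schema, so we must add further attributes.
{D, K}⁺: DK→GJ adds G, J → {D, G, J, K}. Minimal: {K}⁺ = {K}; {D}⁺ = {D} — none reach the full schema.
{D, G, J}⁺: DGJ→K adds K → {D, G, J, K}. Minimal: {G, J}⁺ = {G, J}; {D, J}⁺ = {D, J}; {D, G}⁺ = {D, G} — none reach the full schema.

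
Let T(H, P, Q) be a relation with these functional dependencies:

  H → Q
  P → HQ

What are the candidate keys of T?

{P}

Attribute P never appears on the right-hand side of any dependency, so P must belong to every candidate key.
{P}⁺ = {H, P, Q}, which is all of the schema, so {P} is the only candidate key.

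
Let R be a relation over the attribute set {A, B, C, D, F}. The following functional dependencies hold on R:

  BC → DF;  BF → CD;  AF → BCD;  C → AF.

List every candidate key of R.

{C}⁺: C→AF adds A, F; AF→BCD adds B, D → {A, B, C, D, F}.
{A, F}⁺: AF→BCD adds B, C, D → {A, B, C, D, F}. Minimal: {F}⁺ = {F}; {A}⁺ = {A} — none reach the full schema.
{B, F}⁺: BF→CD adds C, D; C→AF adds A → {A, B, C, D, F}. Minimal: {F}⁺ = {F}; {B}⁺ = {B} — none reach the full schema.
Any other superkey contains one of these as a subset, so there are no further candidate keys.

{C}, {A, F}, {B, F}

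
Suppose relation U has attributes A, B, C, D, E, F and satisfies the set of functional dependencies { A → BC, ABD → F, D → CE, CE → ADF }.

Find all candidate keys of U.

(D); (A, E); (C, E)

{D}⁺: D→CE adds C, E; CE→ADF adds A, F; A→BC adds B → {A, B, C, D, E, F}.
{A, E}⁺: A→BC adds B, C; CE→ADF adds D, F → {A, B, C, D, E, F}. Minimal: {E}⁺ = {E}; {A}⁺ = {A, B, C} — none reach the full schema.
{C, E}⁺: CE→ADF adds A, D, F; A→BC adds B → {A, B, C, D, E, F}. Minimal: {E}⁺ = {E}; {C}⁺ = {C} — none reach the full schema.
Any other superkey contains one of these as a subset, so there are no further candidate keys.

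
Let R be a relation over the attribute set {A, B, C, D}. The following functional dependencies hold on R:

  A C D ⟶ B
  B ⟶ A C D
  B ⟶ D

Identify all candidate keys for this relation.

{B}, {A, C, D}

{B}⁺: B→ACD adds A, C, D → {A, B, C, D}.
{A, C, D}⁺: ACD→B adds B → {A, B, C, D}. Minimal: {C, D}⁺ = {C, D}; {A, D}⁺ = {A, D}; {A, C}⁺ = {A, C} — none reach the full schema.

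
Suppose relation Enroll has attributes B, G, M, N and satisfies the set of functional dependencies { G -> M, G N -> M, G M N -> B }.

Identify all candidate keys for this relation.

GN

{G, N}⁺: G→M adds M; GMN→B adds B → {B, G, M, N}. Minimal: {N}⁺ = {N}; {G}⁺ = {G, M} — none reach the full schema.
No other minimal superkey exists.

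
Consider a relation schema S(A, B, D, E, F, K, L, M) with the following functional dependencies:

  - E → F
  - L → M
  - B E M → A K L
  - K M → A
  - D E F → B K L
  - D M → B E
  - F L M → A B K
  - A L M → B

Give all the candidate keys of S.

Attribute D never appears on the right-hand side of any dependency, so D must belong to every candidate key.
{D}⁺ = {D}, which is not all of the schema, so we must add further attributes.
{D, E}⁺: E→F adds F; DEF→BKL adds B, K, L; L→M adds M; BEM→AKL adds A → {A, B, D, E, F, K, L, M}. Minimal: {E}⁺ = {E, F}; {D}⁺ = {D} — none reach the full schema.
{D, L}⁺: L→M adds M; DM→BE adds B, E; E→F adds F; BEM→AKL adds A, K → {A, B, D, E, F, K, L, M}. Minimal: {L}⁺ = {L, M}; {D}⁺ = {D} — none reach the full schema.
{D, M}⁺: DM→BE adds B, E; E→F adds F; BEM→AKL adds A, K, L → {A, B, D, E, F, K, L, M}. Minimal: {M}⁺ = {M}; {D}⁺ = {D} — none reach the full schema.

{D, E}, {D, L}, {D, M}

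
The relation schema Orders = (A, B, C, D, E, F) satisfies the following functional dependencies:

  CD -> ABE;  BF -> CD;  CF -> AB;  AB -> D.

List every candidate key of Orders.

{B, F}; {C, F}

Attribute F never appears on the right-hand side of any dependency, so F must belong to every candidate key.
{F}⁺ = {F}, which is not all of the schema, so we must add further attributes.
{B, F}⁺: BF→CD adds C, D; CF→AB adds A; CD→ABE adds E → {A, B, C, D, E, F}.
{C, F}⁺: CF→AB adds A, B; AB→D adds D; CD→ABE adds E → {A, B, C, D, E, F}.
Any other superkey contains one of these as a subset, so there are no further candidate keys.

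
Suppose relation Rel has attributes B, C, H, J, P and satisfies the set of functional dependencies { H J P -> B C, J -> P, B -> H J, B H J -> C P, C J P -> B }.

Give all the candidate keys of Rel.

{B}; {C, J}; {H, J}

{B}⁺: B→HJ adds H, J; BHJ→CP adds C, P → {B, C, H, J, P}.
{C, J}⁺: J→P adds P; CJP→B adds B; B→HJ adds H → {B, C, H, J, P}.
{H, J}⁺: J→P adds P; HJP→BC adds B, C → {B, C, H, J, P}.
Any other superkey contains one of these as a subset, so there are no further candidate keys.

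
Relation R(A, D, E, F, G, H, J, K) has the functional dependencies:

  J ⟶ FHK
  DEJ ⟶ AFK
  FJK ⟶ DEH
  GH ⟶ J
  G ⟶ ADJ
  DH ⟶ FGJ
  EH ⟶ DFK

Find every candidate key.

{G}, {J}, {D, H}, {E, H}

{G}⁺: G→ADJ adds A, D, J; J→FHK adds F, H, K; FJK→DEH adds E → {A, D, E, F, G, H, J, K}.
{J}⁺: J→FHK adds F, H, K; FJK→DEH adds D, E; DH→FGJ adds G; DEJ→AFK adds A → {A, D, E, F, G, H, J, K}.
{D, H}⁺: DH→FGJ adds F, G, J; J→FHK adds K; FJK→DEH adds E; G→ADJ adds A → {A, D, E, F, G, H, J, K}.
{E, H}⁺: EH→DFK adds D, F, K; DH→FGJ adds G, J; DEJ→AFK adds A → {A, D, E, F, G, H, J, K}.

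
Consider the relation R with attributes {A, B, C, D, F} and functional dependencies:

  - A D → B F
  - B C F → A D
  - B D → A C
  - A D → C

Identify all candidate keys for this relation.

{A, D}⁺: AD→BF adds B, F; BD→AC adds C → {A, B, C, D, F}.
{B, D}⁺: BD→AC adds A, C; AD→BF adds F → {A, B, C, D, F}.
{B, C, F}⁺: BCF→AD adds A, D → {A, B, C, D, F}.

{A, D}, {B, D}, {B, C, F}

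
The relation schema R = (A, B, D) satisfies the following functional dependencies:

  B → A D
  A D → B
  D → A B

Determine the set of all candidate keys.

{B}, {D}

{B}⁺: B→AD adds A, D → {A, B, D}.
{D}⁺: D→AB adds A, B → {A, B, D}.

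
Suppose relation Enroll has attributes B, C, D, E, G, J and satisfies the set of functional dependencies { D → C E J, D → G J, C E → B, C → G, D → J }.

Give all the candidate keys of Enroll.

{D}⁺: D→CEJ adds C, E, J; D→GJ adds G; CE→B adds B → {B, C, D, E, G, J}.
No other minimal superkey exists.

D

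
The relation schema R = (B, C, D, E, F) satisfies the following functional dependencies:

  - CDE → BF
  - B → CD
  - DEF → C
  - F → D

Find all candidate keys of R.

Attribute E never appears on the right-hand side of any dependency, so E must belong to every candidate key.
{E}⁺ = {E}, which is not all of the schema, so we must add further attributes.
{B, E}⁺: B→CD adds C, D; CDE→BF adds F → {B, C, D, E, F}. Minimal: {E}⁺ = {E}; {B}⁺ = {B, C, D} — none reach the full schema.
{E, F}⁺: F→D adds D; DEF→C adds C; CDE→BF adds B → {B, C, D, E, F}. Minimal: {F}⁺ = {D, F}; {E}⁺ = {E} — none reach the full schema.
{C, D, E}⁺: CDE→BF adds B, F → {B, C, D, E, F}. Minimal: {D, E}⁺ = {D, E}; {C, E}⁺ = {C, E}; {C, D}⁺ = {C, D} — none reach the full schema.
Any other superkey contains one of these as a subset, so there are no further candidate keys.

{B, E}; {E, F}; {C, D, E}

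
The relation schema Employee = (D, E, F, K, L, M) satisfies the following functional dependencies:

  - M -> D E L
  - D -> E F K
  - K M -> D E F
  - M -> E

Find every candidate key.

{M}

Attribute M never appears on the right-hand side of any dependency, so M must belong to every candidate key.
{M}⁺ = {D, E, F, K, L, M}, which is all of the schema, so {M} is the only candidate key.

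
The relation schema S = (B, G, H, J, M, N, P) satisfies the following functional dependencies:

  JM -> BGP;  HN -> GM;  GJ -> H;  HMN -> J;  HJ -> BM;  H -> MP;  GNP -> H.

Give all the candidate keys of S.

{H, N}⁺: HN→GM adds G, M; HMN→J adds J; HJ→BM adds B; H→MP adds P → {B, G, H, J, M, N, P}. Minimal: {N}⁺ = {N}; {H}⁺ = {H, M, P} — none reach the full schema.
{G, J, N}⁺: GJ→H adds H; HJ→BM adds B, M; H→MP adds P → {B, G, H, J, M, N, P}. Minimal: {J, N}⁺ = {J, N}; {G, N}⁺ = {G, N}; {G, J}⁺ = {B, G, H, J, M, P} — none reach the full schema.
{G, N, P}⁺: GNP→H adds H; HN→GM adds M; HMN→J adds J; HJ→BM adds B → {B, G, H, J, M, N, P}. Minimal: {N, P}⁺ = {N, P}; {G, P}⁺ = {G, P}; {G, N}⁺ = {G, N} — none reach the full schema.
{J, M, N}⁺: JM→BGP adds B, G, P; GJ→H adds H → {B, G, H, J, M, N, P}. Minimal: {M, N}⁺ = {M, N}; {J, N}⁺ = {J, N}; {J, M}⁺ = {B, G, H, J, M, P} — none reach the full schema.
Any other superkey contains one of these as a subset, so there are no further candidate keys.

{H, N}, {G, J, N}, {G, N, P}, {J, M, N}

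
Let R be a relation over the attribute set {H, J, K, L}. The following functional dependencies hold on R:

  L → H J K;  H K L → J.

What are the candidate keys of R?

Attribute L never appears on the right-hand side of any dependency, so L must belong to every candidate key.
{L}⁺ = {H, J, K, L}, which is all of the schema, so {L} is the only candidate key.

{L}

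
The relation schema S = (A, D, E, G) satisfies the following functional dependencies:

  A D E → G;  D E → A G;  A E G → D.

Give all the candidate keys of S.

{D, E}, {A, E, G}

Attribute E never appears on the right-hand side of any dependency, so E must belong to every candidate key.
{E}⁺ = {E}, which is not all of the schema, so we must add further attributes.
{D, E}⁺: DE→AG adds A, G → {A, D, E, G}. Minimal: {E}⁺ = {E}; {D}⁺ = {D} — none reach the full schema.
{A, E, G}⁺: AEG→D adds D → {A, D, E, G}. Minimal: {E, G}⁺ = {E, G}; {A, G}⁺ = {A, G}; {A, E}⁺ = {A, E} — none reach the full schema.
Any other superkey contains one of these as a subset, so there are no further candidate keys.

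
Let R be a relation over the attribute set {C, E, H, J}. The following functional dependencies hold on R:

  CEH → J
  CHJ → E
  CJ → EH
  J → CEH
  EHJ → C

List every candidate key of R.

{J}, {C, E, H}

{J}⁺: J→CEH adds C, E, H → {C, E, H, J}.
{C, E, H}⁺: CEH→J adds J → {C, E, H, J}. Minimal: {E, H}⁺ = {E, H}; {C, H}⁺ = {C, H}; {C, E}⁺ = {C, E} — none reach the full schema.
Any other superkey contains one of these as a subset, so there are no further candidate keys.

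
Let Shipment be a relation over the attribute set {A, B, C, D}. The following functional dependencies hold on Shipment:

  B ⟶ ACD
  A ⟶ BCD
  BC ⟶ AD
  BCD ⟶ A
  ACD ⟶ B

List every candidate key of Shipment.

{A}, {B}

{A}⁺: A→BCD adds B, C, D → {A, B, C, D}.
{B}⁺: B→ACD adds A, C, D → {A, B, C, D}.
Any other superkey contains one of these as a subset, so there are no further candidate keys.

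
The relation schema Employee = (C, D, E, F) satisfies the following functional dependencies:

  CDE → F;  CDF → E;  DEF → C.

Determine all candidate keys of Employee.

{C, D, E}, {C, D, F}, {D, E, F}

Attribute D never appears on the right-hand side of any dependency, so D must belong to every candidate key.
{D}⁺ = {D}, which is not all of the schema, so we must add further attributes.
{C, D, E}⁺: CDE→F adds F → {C, D, E, F}.
{C, D, F}⁺: CDF→E adds E → {C, D, E, F}.
{D, E, F}⁺: DEF→C adds C → {C, D, E, F}.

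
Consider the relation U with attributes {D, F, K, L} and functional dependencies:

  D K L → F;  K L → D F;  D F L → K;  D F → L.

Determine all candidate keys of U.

{D, F}⁺: DF→L adds L; DFL→K adds K → {D, F, K, L}.
{K, L}⁺: KL→DF adds D, F → {D, F, K, L}.

DF, KL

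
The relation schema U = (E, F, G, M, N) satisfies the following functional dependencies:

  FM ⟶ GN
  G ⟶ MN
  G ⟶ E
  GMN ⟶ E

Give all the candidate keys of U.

{F, G}; {F, M}

Attribute F never appears on the right-hand side of any dependency, so F must belong to every candidate key.
{F}⁺ = {F}, which is not all of the schema, so we must add further attributes.
{F, G}⁺: G→MN adds M, N; G→E adds E → {E, F, G, M, N}. Minimal: {G}⁺ = {E, G, M, N}; {F}⁺ = {F} — none reach the full schema.
{F, M}⁺: FM→GN adds G, N; G→E adds E → {E, F, G, M, N}. Minimal: {M}⁺ = {M}; {F}⁺ = {F} — none reach the full schema.
Any other superkey contains one of these as a subset, so there are no further candidate keys.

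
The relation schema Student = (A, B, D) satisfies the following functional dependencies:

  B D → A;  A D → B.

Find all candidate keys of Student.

Attribute D never appears on the right-hand side of any dependency, so D must belong to every candidate key.
{D}⁺ = {D}, which is not all of the schema, so we must add further attributes.
{A, D}⁺: AD→B adds B → {A, B, D}. Minimal: {D}⁺ = {D}; {A}⁺ = {A} — none reach the full schema.
{B, D}⁺: BD→A adds A → {A, B, D}. Minimal: {D}⁺ = {D}; {B}⁺ = {B} — none reach the full schema.
Any other superkey contains one of these as a subset, so there are no further candidate keys.

(A, D), (B, D)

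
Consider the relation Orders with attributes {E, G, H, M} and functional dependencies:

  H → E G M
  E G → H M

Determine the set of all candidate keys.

(H); (E, G)

{H}⁺: H→EGM adds E, G, M → {E, G, H, M}.
{E, G}⁺: EG→HM adds H, M → {E, G, H, M}. Minimal: {G}⁺ = {G}; {E}⁺ = {E} — none reach the full schema.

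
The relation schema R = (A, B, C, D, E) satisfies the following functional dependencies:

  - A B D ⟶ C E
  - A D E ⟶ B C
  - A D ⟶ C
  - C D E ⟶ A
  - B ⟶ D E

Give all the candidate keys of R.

{A, B}, {B, C}, {A, D, E}, {C, D, E}

{A, B}⁺: B→DE adds D, E; ABD→CE adds C → {A, B, C, D, E}. Minimal: {B}⁺ = {B, D, E}; {A}⁺ = {A} — none reach the full schema.
{B, C}⁺: B→DE adds D, E; CDE→A adds A → {A, B, C, D, E}. Minimal: {C}⁺ = {C}; {B}⁺ = {B, D, E} — none reach the full schema.
{A, D, E}⁺: ADE→BC adds B, C → {A, B, C, D, E}. Minimal: {D, E}⁺ = {D, E}; {A, E}⁺ = {A, E}; {A, D}⁺ = {A, C, D} — none reach the full schema.
{C, D, E}⁺: CDE→A adds A; ADE→BC adds B → {A, B, C, D, E}. Minimal: {D, E}⁺ = {D, E}; {C, E}⁺ = {C, E}; {C, D}⁺ = {C, D} — none reach the full schema.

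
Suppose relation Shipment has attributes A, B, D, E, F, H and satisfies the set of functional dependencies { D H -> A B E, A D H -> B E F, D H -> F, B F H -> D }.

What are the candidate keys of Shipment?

Attribute H never appears on the right-hand side of any dependency, so H must belong to every candidate key.
{H}⁺ = {H}, which is not all of the schema, so we must add further attributes.
{D, H}⁺: DH→ABE adds A, B, E; ADH→BEF adds F → {A, B, D, E, F, H}. Minimal: {H}⁺ = {H}; {D}⁺ = {D} — none reach the full schema.
{B, F, H}⁺: BFH→D adds D; DH→ABE adds A, E → {A, B, D, E, F, H}. Minimal: {F, H}⁺ = {F, H}; {B, H}⁺ = {B, H}; {B, F}⁺ = {B, F} — none reach the full schema.
Any other superkey contains one of these as a subset, so there are no further candidate keys.

{D, H}, {B, F, H}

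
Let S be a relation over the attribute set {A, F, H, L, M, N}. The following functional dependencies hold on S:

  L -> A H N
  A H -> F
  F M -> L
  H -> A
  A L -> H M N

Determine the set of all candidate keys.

{L}⁺: L→AHN adds A, H, N; AH→F adds F; AL→HMN adds M → {A, F, H, L, M, N}.
{F, M}⁺: FM→L adds L; L→AHN adds A, H, N → {A, F, H, L, M, N}. Minimal: {M}⁺ = {M}; {F}⁺ = {F} — none reach the full schema.
{H, M}⁺: H→A adds A; AH→F adds F; FM→L adds L; AL→HMN adds N → {A, F, H, L, M, N}. Minimal: {M}⁺ = {M}; {H}⁺ = {A, F, H} — none reach the full schema.
Any other superkey contains one of these as a subset, so there are no further candidate keys.

{L}; {F, M}; {H, M}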